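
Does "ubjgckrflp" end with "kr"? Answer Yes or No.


Input string: 'ubjgckrflp'
Suffix to check: 'kr'
Last 2 characters of input: 'lp'
Match: False
Result: No


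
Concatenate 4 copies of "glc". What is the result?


Input string: 'glc'
Operation: repeat 4 times
Concatenation: 'glc' + 'glc' + 'glc' + 'glc'
Result: glcglcglcglc


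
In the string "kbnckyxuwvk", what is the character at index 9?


Input string: 'kbnckyxuwvk'
Operation: get character at index 9
Index mapping: s[0]='k', s[1]='b', s[2]='n', s[3]='c', s[4]='k', s[5]='y', s[6]='x', s[7]='u', s[8]='w', s[9]='v'
Result: 'v'


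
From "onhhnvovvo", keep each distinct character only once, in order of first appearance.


Input: 'onhhnvovvo'
Operation: keep first occurrence of each character
Scan: s[0]='o' new -> keep; s[1]='n' new -> keep; s[2]='h' new -> keep; s[3]='h' seen -> skip; s[4]='n' seen -> skip; s[5]='v' new -> keep; s[6]='o' seen -> skip; s[7]='v' seen -> skip; s[8]='v' seen -> skip; s[9]='o' seen -> skip
Result: onhv


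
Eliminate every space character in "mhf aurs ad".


Input string: 'mhf aurs ad'
Operation: remove all spaces
Words: 'mhf', 'aurs', 'ad'
Join without spaces: mhfaursad


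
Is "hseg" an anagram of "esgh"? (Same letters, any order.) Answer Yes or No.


String 1: 'esgh' -> sorted: 'eghs'
String 2: 'hseg' -> sorted: 'eghs'
Compare sorted forms: 'eghs' == 'eghs'
Anagram: Yes


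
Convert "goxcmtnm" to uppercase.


Input string: 'goxcmtnm'
Operation: convert each letter to uppercase
Mapping: 'g'->'G', 'o'->'O', 'x'->'X', 'c'->'C', 'm'->'M', 't'->'T', 'n'->'N', 'm'->'M'
Result: GOXCMTNM


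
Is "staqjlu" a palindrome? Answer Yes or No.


Input string: 'staqjlu'
Reversed: 'uljqats'
Compare pairs: s[0]='s' vs s[6]='u' (mismatch), s[1]='t' vs s[5]='l' (mismatch), s[2]='a' vs s[4]='j' (mismatch)
Palindrome: No


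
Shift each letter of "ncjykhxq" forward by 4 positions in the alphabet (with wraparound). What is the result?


Input: 'ncjykhxq', shift = 4
Operation: for each letter, (position + 4) mod 26
Mapping: 'n'(13+4=17)->'r', 'c'(2+4=6)->'g', 'j'(9+4=13)->'n', 'y'(24+4=28, 28 mod 26=2)->'c', 'k'(10+4=14)->'o', 'h'(7+4=11)->'l', 'x'(23+4=27, 27 mod 26=1)->'b', 'q'(16+4=20)->'u'
Result: rgncolbu


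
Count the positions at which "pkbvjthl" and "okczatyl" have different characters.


String 1: 'pkbvjthl'
String 2: 'okczatyl'
Compare each position: pos 0: 'p'!='o', pos 1: 'k'=='k', pos 2: 'b'!='c', pos 3: 'v'!='z', pos 4: 'j'!='a', pos 5: 't'=='t', pos 6: 'h'!='y', pos 7: 'l'=='l'
Differing positions: 5
Hamming distance: 5


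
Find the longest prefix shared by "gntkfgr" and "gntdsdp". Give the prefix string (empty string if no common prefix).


String 1: 'gntkfgr'
String 2: 'gntdsdp'
Compare position by position:
pos 0: 'g' vs 'g' match
pos 1: 'n' vs 'n' match
pos 2: 't' vs 't' match
pos 3: 'k' vs 'd' differ -> stop
Longest common prefix: "gnt" (length 3)


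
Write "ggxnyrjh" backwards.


Input string: 'ggxnyrjh'
Operation: reverse character order
Original order: 'g' -> 'g' -> 'x' -> 'n' -> 'y' -> 'r' -> 'j' -> 'h'
Reversed order: 'h' -> 'j' -> 'r' -> 'y' -> 'n' -> 'x' -> 'g' -> 'g'
Result: hjrynxgg


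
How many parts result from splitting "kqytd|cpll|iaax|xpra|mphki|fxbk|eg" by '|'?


Input string: 'kqytd|cpll|iaax|xpra|mphki|fxbk|eg'
Delimiter: '|'
Split result: 'kqytd', 'cpll', 'iaax', 'xpra', 'mphki', 'fxbk', 'eg'
Number of parts: 7


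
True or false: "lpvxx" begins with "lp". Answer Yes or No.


Input string: 'lpvxx'
Prefix to check: 'lp'
First 2 characters of input: 'lp'
Match: True
Result: Yes


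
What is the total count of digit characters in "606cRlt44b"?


Input string: '606cRlt44b'
Operation: count digit characters (0-9)
Scan: '6'(digit), '0'(digit), '6'(digit), 'c', 'R', 'l', 't', '4'(digit), '4'(digit), 'b'
Digits found: 5
Result: 5


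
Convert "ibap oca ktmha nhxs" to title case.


Input string: 'ibap oca ktmha nhxs'
Operation: capitalize first letter of each word
Word transformations: 'ibap'->'Ibap', 'oca'->'Oca', 'ktmha'->'Ktmha', 'nhxs'->'Nhxs'
Result: Ibap Oca Ktmha Nhxs


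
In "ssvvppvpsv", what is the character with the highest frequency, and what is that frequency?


Input: 'ssvvppvpsv'
Operation: tally each character
Counts: 'p':3, 's':3, 'v':4
Maximum: 'v' appears 4 times


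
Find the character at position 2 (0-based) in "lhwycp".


Input string: 'lhwycp'
Operation: get character at index 2
Index mapping: s[0]='l', s[1]='h', s[2]='w'
Result: 'w'


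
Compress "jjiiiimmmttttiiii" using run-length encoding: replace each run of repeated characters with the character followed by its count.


Input: 'jjiiiimmmttttiiii'
Operation: identify consecutive runs
Runs: 'jj' -> j2, 'iiii' -> i4, 'mmm' -> m3, 'tttt' -> t4, 'iiii' -> i4
Encoded: j2i4m3t4i4


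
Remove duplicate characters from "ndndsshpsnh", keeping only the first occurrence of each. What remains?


Input: 'ndndsshpsnh'
Operation: keep first occurrence of each character
Scan: s[0]='n' new -> keep; s[1]='d' new -> keep; s[2]='n' seen -> skip; s[3]='d' seen -> skip; s[4]='s' new -> keep; s[5]='s' seen -> skip; s[6]='h' new -> keep; s[7]='p' new -> keep; s[8]='s' seen -> skip; s[9]='n' seen -> skip; s[10]='h' seen -> skip
Result: ndshp


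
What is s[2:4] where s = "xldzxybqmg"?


Input string: 'xldzxybqmg'
Operation: slice [2:4]
Extract characters: s[2]='d', s[3]='z'
Result: dz


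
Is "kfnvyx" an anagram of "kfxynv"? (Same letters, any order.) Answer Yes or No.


String 1: 'kfxynv' -> sorted: 'fknvxy'
String 2: 'kfnvyx' -> sorted: 'fknvxy'
Compare sorted forms: 'fknvxy' == 'fknvxy'
Anagram: Yes


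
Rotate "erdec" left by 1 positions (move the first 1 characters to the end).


Input: 'erdec', shift = 1
Operation: split at index 1 and swap parts
Front part s[0:1] = 'e'
Back part s[1:] = 'rdec'
Rotated = back + front = 'rdec' + 'e'
Result: rdece


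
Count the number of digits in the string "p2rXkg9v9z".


Input string: 'p2rXkg9v9z'
Operation: count digit characters (0-9)
Scan: 'p', '2'(digit), 'r', 'X', 'k', 'g', '9'(digit), 'v', '9'(digit), 'z'
Digits found: 3
Result: 3


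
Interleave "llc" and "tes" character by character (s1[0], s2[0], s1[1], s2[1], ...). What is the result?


String 1: 'llc'
String 2: 'tes'
Operation: alternate characters
Pairs: 'l'+'t', 'l'+'e', 'c'+'s'
Result: ltlecs


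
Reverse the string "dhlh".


Input string: 'dhlh'
Operation: reverse character order
Original order: 'd' -> 'h' -> 'l' -> 'h'
Reversed order: 'h' -> 'l' -> 'h' -> 'd'
Result: hlhd


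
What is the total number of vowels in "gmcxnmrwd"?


Input string: 'gmcxnmrwd'
Operation: count vowels (a, e, i, o, u)
Scan: s[0]='g', s[1]='m', s[2]='c', s[3]='x', s[4]='n', s[5]='m', s[6]='r', s[7]='w', s[8]='d'
Vowels found: 0
Result: 0


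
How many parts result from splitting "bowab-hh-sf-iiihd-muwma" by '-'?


Input string: 'bowab-hh-sf-iiihd-muwma'
Delimiter: '-'
Split result: 'bowab', 'hh', 'sf', 'iiihd', 'muwma'
Number of parts: 5


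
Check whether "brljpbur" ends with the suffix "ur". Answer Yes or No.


Input string: 'brljpbur'
Suffix to check: 'ur'
Last 2 characters of input: 'ur'
Match: True
Result: Yes


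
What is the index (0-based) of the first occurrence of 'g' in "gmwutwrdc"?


Input string: 'gmwutwrdc'
Target: 'g'
Scanning left to right: s[0]='g'
First match at index: 0


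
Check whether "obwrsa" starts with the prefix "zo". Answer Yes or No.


Input string: 'obwrsa'
Prefix to check: 'zo'
First 2 characters of input: 'ob'
Match: False
Result: No


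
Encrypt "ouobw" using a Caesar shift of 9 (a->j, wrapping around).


Input: 'ouobw', shift = 9
Operation: for each letter, (position + 9) mod 26
Mapping: 'o'(14+9=23)->'x', 'u'(20+9=29, 29 mod 26=3)->'d', 'o'(14+9=23)->'x', 'b'(1+9=10)->'k', 'w'(22+9=31, 31 mod 26=5)->'f'
Result: xdxkf


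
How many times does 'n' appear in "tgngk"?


Input string: 'tgngk'
Target character: 'n'
Scan each position: s[2]='n'
Matches found at indices: 2
Total: 1


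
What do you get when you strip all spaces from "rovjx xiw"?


Input string: 'rovjx xiw'
Operation: remove all spaces
Words: 'rovjx', 'xiw'
Join without spaces: rovjxxiw


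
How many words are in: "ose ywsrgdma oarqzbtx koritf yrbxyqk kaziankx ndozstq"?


Input string: 'ose ywsrgdma oarqzbtx koritf yrbxyqk kaziankx ndozstq'
Operation: split by spaces
Words found: 'ose', 'ywsrgdma', 'oarqzbtx', 'koritf', 'yrbxyqk', 'kaziankx', 'ndozstq'
Word count: 7


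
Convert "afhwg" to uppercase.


Input string: 'afhwg'
Operation: convert each letter to uppercase
Mapping: 'a'->'A', 'f'->'F', 'h'->'H', 'w'->'W', 'g'->'G'
Result: AFHWG


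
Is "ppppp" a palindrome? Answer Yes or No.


Input string: 'ppppp'
Reversed: 'ppppp'
Compare pairs: s[0]='p' vs s[4]='p' (match), s[1]='p' vs s[3]='p' (match)
Palindrome: Yes


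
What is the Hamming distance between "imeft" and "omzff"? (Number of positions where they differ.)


String 1: 'imeft'
String 2: 'omzff'
Compare each position: pos 0: 'i'!='o', pos 1: 'm'=='m', pos 2: 'e'!='z', pos 3: 'f'=='f', pos 4: 't'!='f'
Differing positions: 3
Hamming distance: 3


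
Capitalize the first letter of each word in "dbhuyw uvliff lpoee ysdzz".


Input string: 'dbhuyw uvliff lpoee ysdzz'
Operation: capitalize first letter of each word
Word transformations: 'dbhuyw'->'Dbhuyw', 'uvliff'->'Uvliff', 'lpoee'->'Lpoee', 'ysdzz'->'Ysdzz'
Result: Dbhuyw Uvliff Lpoee Ysdzz


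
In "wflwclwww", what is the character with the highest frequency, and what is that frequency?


Input: 'wflwclwww'
Operation: tally each character
Counts: 'c':1, 'f':1, 'l':2, 'w':5
Maximum: 'w' appears 5 times


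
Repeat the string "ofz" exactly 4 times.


Input string: 'ofz'
Operation: repeat 4 times
Concatenation: 'ofz' + 'ofz' + 'ofz' + 'ofz'
Result: ofzofzofzofz


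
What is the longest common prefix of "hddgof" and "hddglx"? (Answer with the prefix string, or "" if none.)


String 1: 'hddgof'
String 2: 'hddglx'
Compare position by position:
pos 0: 'h' vs 'h' match
pos 1: 'd' vs 'd' match
pos 2: 'd' vs 'd' match
pos 3: 'g' vs 'g' match
pos 4: 'o' vs 'l' differ -> stop
Longest common prefix: "hddg" (length 4)


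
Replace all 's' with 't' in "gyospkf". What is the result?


Input string: 'gyospkf'
Operation: replace 's' with 't'
Positions of 's': 3
After replacement: gyotpkf


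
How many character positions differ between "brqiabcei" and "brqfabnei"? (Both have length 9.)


String 1: 'brqiabcei'
String 2: 'brqfabnei'
Compare each position: pos 0: 'b'=='b', pos 1: 'r'=='r', pos 2: 'q'=='q', pos 3: 'i'!='f', pos 4: 'a'=='a', pos 5: 'b'=='b', pos 6: 'c'!='n', pos 7: 'e'=='e', pos 8: 'i'=='i'
Differing positions: 2
Hamming distance: 2


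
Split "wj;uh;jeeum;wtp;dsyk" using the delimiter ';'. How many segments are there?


Input string: 'wj;uh;jeeum;wtp;dsyk'
Delimiter: ';'
Split result: 'wj', 'uh', 'jeeum', 'wtp', 'dsyk'
Number of parts: 5


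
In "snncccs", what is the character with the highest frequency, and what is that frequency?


Input: 'snncccs'
Operation: tally each character
Counts: 'c':3, 'n':2, 's':2
Maximum: 'c' appears 3 times


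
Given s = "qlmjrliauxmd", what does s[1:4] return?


Input string: 'qlmjrliauxmd'
Operation: slice [1:4]
Extract characters: s[1]='l', s[2]='m', s[3]='j'
Result: lmj


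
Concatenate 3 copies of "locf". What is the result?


Input string: 'locf'
Operation: repeat 3 times
Concatenation: 'locf' + 'locf' + 'locf'
Result: locflocflocf


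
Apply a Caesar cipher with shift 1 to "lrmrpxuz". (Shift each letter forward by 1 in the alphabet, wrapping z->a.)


Input: 'lrmrpxuz', shift = 1
Operation: for each letter, (position + 1) mod 26
Mapping: 'l'(11+1=12)->'m', 'r'(17+1=18)->'s', 'm'(12+1=13)->'n', 'r'(17+1=18)->'s', 'p'(15+1=16)->'q', 'x'(23+1=24)->'y', 'u'(20+1=21)->'v', 'z'(25+1=26, 26 mod 26=0)->'a'
Result: msnsqyva


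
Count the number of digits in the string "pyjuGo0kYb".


Input string: 'pyjuGo0kYb'
Operation: count digit characters (0-9)
Scan: 'p', 'y', 'j', 'u', 'G', 'o', '0'(digit), 'k', 'Y', 'b'
Digits found: 1
Result: 1


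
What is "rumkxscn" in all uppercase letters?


Input string: 'rumkxscn'
Operation: convert each letter to uppercase
Mapping: 'r'->'R', 'u'->'U', 'm'->'M', 'k'->'K', 'x'->'X', 's'->'S', 'c'->'C', 'n'->'N'
Result: RUMKXSCN


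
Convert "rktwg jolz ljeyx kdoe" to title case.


Input string: 'rktwg jolz ljeyx kdoe'
Operation: capitalize first letter of each word
Word transformations: 'rktwg'->'Rktwg', 'jolz'->'Jolz', 'ljeyx'->'Ljeyx', 'kdoe'->'Kdoe'
Result: Rktwg Jolz Ljeyx Kdoe


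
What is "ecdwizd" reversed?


Input string: 'ecdwizd'
Operation: reverse character order
Original order: 'e' -> 'c' -> 'd' -> 'w' -> 'i' -> 'z' -> 'd'
Reversed order: 'd' -> 'z' -> 'i' -> 'w' -> 'd' -> 'c' -> 'e'
Result: dziwdce


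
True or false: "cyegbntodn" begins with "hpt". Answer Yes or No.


Input string: 'cyegbntodn'
Prefix to check: 'hpt'
First 3 characters of input: 'cye'
Match: False
Result: No


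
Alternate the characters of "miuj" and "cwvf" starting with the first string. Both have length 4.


String 1: 'miuj'
String 2: 'cwvf'
Operation: alternate characters
Pairs: 'm'+'c', 'i'+'w', 'u'+'v', 'j'+'f'
Result: mciwuvjf


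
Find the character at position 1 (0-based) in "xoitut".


Input string: 'xoitut'
Operation: get character at index 1
Index mapping: s[0]='x', s[1]='o'
Result: 'o'


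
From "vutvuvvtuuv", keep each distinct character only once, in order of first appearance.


Input: 'vutvuvvtuuv'
Operation: keep first occurrence of each character
Scan: s[0]='v' new -> keep; s[1]='u' new -> keep; s[2]='t' new -> keep; s[3]='v' seen -> skip; s[4]='u' seen -> skip; s[5]='v' seen -> skip; s[6]='v' seen -> skip; s[7]='t' seen -> skip; s[8]='u' seen -> skip; s[9]='u' seen -> skip; s[10]='v' seen -> skip
Result: vut


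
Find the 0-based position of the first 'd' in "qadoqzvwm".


Input string: 'qadoqzvwm'
Target: 'd'
Scanning left to right: s[0]='q', s[1]='a', s[2]='d'
First match at index: 2


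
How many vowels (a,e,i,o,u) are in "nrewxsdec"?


Input string: 'nrewxsdec'
Operation: count vowels (a, e, i, o, u)
Scan: s[0]='n', s[1]='r', s[2]='e' (vowel), s[3]='w', s[4]='x', s[5]='s', s[6]='d', s[7]='e' (vowel), s[8]='c'
Vowels found: 2
Result: 2


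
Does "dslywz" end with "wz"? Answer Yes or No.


Input string: 'dslywz'
Suffix to check: 'wz'
Last 2 characters of input: 'wz'
Match: True
Result: Yes


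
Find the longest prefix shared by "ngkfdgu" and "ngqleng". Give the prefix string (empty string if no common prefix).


String 1: 'ngkfdgu'
String 2: 'ngqleng'
Compare position by position:
pos 0: 'n' vs 'n' match
pos 1: 'g' vs 'g' match
pos 2: 'k' vs 'q' differ -> stop
Longest common prefix: "ng" (length 2)


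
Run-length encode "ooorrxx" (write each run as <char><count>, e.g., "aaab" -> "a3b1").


Input: 'ooorrxx'
Operation: identify consecutive runs
Runs: 'ooo' -> o3, 'rr' -> r2, 'xx' -> x2
Encoded: o3r2x2


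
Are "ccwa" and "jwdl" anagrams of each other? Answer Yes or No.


String 1: 'ccwa' -> sorted: 'accw'
String 2: 'jwdl' -> sorted: 'djlw'
Compare sorted forms: 'accw' != 'djlw'
Anagram: No


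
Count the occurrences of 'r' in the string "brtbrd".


Input string: 'brtbrd'
Target character: 'r'
Scan each position: s[1]='r', s[4]='r'
Matches found at indices: 1, 4
Total: 2


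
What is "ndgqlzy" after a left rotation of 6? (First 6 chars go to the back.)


Input: 'ndgqlzy', shift = 6
Operation: split at index 6 and swap parts
Front part s[0:6] = 'ndgqlz'
Back part s[6:] = 'y'
Rotated = back + front = 'y' + 'ndgqlz'
Result: yndgqlz


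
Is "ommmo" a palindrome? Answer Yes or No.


Input string: 'ommmo'
Reversed: 'ommmo'
Compare pairs: s[0]='o' vs s[4]='o' (match), s[1]='m' vs s[3]='m' (match)
Palindrome: Yes


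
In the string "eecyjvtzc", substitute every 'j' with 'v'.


Input string: 'eecyjvtzc'
Operation: replace 'j' with 'v'
Positions of 'j': 4
After replacement: eecyvvtzc


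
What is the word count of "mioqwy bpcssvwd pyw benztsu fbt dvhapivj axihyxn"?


Input string: 'mioqwy bpcssvwd pyw benztsu fbt dvhapivj axihyxn'
Operation: split by spaces
Words found: 'mioqwy', 'bpcssvwd', 'pyw', 'benztsu', 'fbt', 'dvhapivj', 'axihyxn'
Word count: 7


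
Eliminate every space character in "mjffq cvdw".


Input string: 'mjffq cvdw'
Operation: remove all spaces
Words: 'mjffq', 'cvdw'
Join without spaces: mjffqcvdw


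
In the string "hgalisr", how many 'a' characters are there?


Input string: 'hgalisr'
Target character: 'a'
Scan each position: s[2]='a'
Matches found at indices: 2
Total: 1


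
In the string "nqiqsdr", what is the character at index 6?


Input string: 'nqiqsdr'
Operation: get character at index 6
Index mapping: s[0]='n', s[1]='q', s[2]='i', s[3]='q', s[4]='s', s[5]='d', s[6]='r'
Result: 'r'


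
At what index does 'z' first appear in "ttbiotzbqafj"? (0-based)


Input string: 'ttbiotzbqafj'
Target: 'z'
Scanning left to right: s[0]='t', s[1]='t', s[2]='b', s[3]='i', s[4]='o', s[5]='t', s[6]='z'
First match at index: 6


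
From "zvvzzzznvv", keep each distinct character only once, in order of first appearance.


Input: 'zvvzzzznvv'
Operation: keep first occurrence of each character
Scan: s[0]='z' new -> keep; s[1]='v' new -> keep; s[2]='v' seen -> skip; s[3]='z' seen -> skip; s[4]='z' seen -> skip; s[5]='z' seen -> skip; s[6]='z' seen -> skip; s[7]='n' new -> keep; s[8]='v' seen -> skip; s[9]='v' seen -> skip
Result: zvn


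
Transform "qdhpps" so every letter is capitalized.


Input string: 'qdhpps'
Operation: convert each letter to uppercase
Mapping: 'q'->'Q', 'd'->'D', 'h'->'H', 'p'->'P', 'p'->'P', 's'->'S'
Result: QDHPPS


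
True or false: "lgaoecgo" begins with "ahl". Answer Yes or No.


Input string: 'lgaoecgo'
Prefix to check: 'ahl'
First 3 characters of input: 'lga'
Match: False
Result: No


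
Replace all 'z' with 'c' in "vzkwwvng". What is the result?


Input string: 'vzkwwvng'
Operation: replace 'z' with 'c'
Positions of 'z': 1
After replacement: vckwwvng


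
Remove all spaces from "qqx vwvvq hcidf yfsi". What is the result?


Input string: 'qqx vwvvq hcidf yfsi'
Operation: remove all spaces
Words: 'qqx', 'vwvvq', 'hcidf', 'yfsi'
Join without spaces: qqxvwvvqhcidfyfsi


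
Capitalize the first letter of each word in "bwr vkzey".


Input string: 'bwr vkzey'
Operation: capitalize first letter of each word
Word transformations: 'bwr'->'Bwr', 'vkzey'->'Vkzey'
Result: Bwr Vkzey


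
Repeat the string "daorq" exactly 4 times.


Input string: 'daorq'
Operation: repeat 4 times
Concatenation: 'daorq' + 'daorq' + 'daorq' + 'daorq'
Result: daorqdaorqdaorqdaorq


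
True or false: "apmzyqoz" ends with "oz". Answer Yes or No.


Input string: 'apmzyqoz'
Suffix to check: 'oz'
Last 2 characters of input: 'oz'
Match: True
Result: Yes


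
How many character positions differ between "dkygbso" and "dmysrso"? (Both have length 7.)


String 1: 'dkygbso'
String 2: 'dmysrso'
Compare each position: pos 0: 'd'=='d', pos 1: 'k'!='m', pos 2: 'y'=='y', pos 3: 'g'!='s', pos 4: 'b'!='r', pos 5: 's'=='s', pos 6: 'o'=='o'
Differing positions: 3
Hamming distance: 3


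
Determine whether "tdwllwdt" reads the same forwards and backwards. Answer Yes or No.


Input string: 'tdwllwdt'
Reversed: 'tdwllwdt'
Compare pairs: s[0]='t' vs s[7]='t' (match), s[1]='d' vs s[6]='d' (match), s[2]='w' vs s[5]='w' (match), s[3]='l' vs s[4]='l' (match)
Palindrome: Yes


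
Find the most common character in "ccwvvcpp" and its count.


Input: 'ccwvvcpp'
Operation: tally each character
Counts: 'c':3, 'p':2, 'v':2, 'w':1
Maximum: 'c' appears 3 times


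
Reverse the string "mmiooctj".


Input string: 'mmiooctj'
Operation: reverse character order
Original order: 'm' -> 'm' -> 'i' -> 'o' -> 'o' -> 'c' -> 't' -> 'j'
Reversed order: 'j' -> 't' -> 'c' -> 'o' -> 'o' -> 'i' -> 'm' -> 'm'
Result: jtcooimm


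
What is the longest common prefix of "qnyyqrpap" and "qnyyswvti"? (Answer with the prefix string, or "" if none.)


String 1: 'qnyyqrpap'
String 2: 'qnyyswvti'
Compare position by position:
pos 0: 'q' vs 'q' match
pos 1: 'n' vs 'n' match
pos 2: 'y' vs 'y' match
pos 3: 'y' vs 'y' match
pos 4: 'q' vs 's' differ -> stop
Longest common prefix: "qnyy" (length 4)


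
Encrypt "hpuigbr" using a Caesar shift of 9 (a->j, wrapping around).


Input: 'hpuigbr', shift = 9
Operation: for each letter, (position + 9) mod 26
Mapping: 'h'(7+9=16)->'q', 'p'(15+9=24)->'y', 'u'(20+9=29, 29 mod 26=3)->'d', 'i'(8+9=17)->'r', 'g'(6+9=15)->'p', 'b'(1+9=10)->'k', 'r'(17+9=26, 26 mod 26=0)->'a'
Result: qydrpka


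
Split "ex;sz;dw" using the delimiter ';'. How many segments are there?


Input string: 'ex;sz;dw'
Delimiter: ';'
Split result: 'ex', 'sz', 'dw'
Number of parts: 3


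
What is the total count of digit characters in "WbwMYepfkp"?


Input string: 'WbwMYepfkp'
Operation: count digit characters (0-9)
Scan: 'W', 'b', 'w', 'M', 'Y', 'e', 'p', 'f', 'k', 'p'
Digits found: 0
Result: 0


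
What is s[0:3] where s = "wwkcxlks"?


Input string: 'wwkcxlks'
Operation: slice [0:3]
Extract characters: s[0]='w', s[1]='w', s[2]='k'
Result: wwk


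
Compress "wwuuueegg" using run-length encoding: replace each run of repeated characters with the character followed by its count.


Input: 'wwuuueegg'
Operation: identify consecutive runs
Runs: 'ww' -> w2, 'uuu' -> u3, 'ee' -> e2, 'gg' -> g2
Encoded: w2u3e2g2


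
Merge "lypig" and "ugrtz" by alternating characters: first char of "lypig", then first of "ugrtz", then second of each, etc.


String 1: 'lypig'
String 2: 'ugrtz'
Operation: alternate characters
Pairs: 'l'+'u', 'y'+'g', 'p'+'r', 'i'+'t', 'g'+'z'
Result: luygpritgz


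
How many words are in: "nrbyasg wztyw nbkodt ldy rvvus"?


Input string: 'nrbyasg wztyw nbkodt ldy rvvus'
Operation: split by spaces
Words found: 'nrbyasg', 'wztyw', 'nbkodt', 'ldy', 'rvvus'
Word count: 5


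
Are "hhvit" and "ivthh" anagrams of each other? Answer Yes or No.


String 1: 'hhvit' -> sorted: 'hhitv'
String 2: 'ivthh' -> sorted: 'hhitv'
Compare sorted forms: 'hhitv' == 'hhitv'
Anagram: Yes


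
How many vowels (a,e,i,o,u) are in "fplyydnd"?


Input string: 'fplyydnd'
Operation: count vowels (a, e, i, o, u)
Scan: s[0]='f', s[1]='p', s[2]='l', s[3]='y', s[4]='y', s[5]='d', s[6]='n', s[7]='d'
Vowels found: 0
Result: 0


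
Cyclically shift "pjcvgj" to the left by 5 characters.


Input: 'pjcvgj', shift = 5
Operation: split at index 5 and swap parts
Front part s[0:5] = 'pjcvg'
Back part s[5:] = 'j'
Rotated = back + front = 'j' + 'pjcvg'
Result: jpjcvg


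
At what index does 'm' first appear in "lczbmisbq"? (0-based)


Input string: 'lczbmisbq'
Target: 'm'
Scanning left to right: s[0]='l', s[1]='c', s[2]='z', s[3]='b', s[4]='m'
First match at index: 4


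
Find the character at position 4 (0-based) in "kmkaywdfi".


Input string: 'kmkaywdfi'
Operation: get character at index 4
Index mapping: s[0]='k', s[1]='m', s[2]='k', s[3]='a', s[4]='y'
Result: 'y'


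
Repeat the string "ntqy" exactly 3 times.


Input string: 'ntqy'
Operation: repeat 3 times
Concatenation: 'ntqy' + 'ntqy' + 'ntqy'
Result: ntqyntqyntqy


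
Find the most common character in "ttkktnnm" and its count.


Input: 'ttkktnnm'
Operation: tally each character
Counts: 'k':2, 'm':1, 'n':2, 't':3
Maximum: 't' appears 3 times


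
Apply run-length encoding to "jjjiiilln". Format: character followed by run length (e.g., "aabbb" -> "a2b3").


Input: 'jjjiiilln'
Operation: identify consecutive runs
Runs: 'jjj' -> j3, 'iii' -> i3, 'll' -> l2, 'n' -> n1
Encoded: j3i3l2n1


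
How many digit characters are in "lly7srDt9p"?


Input string: 'lly7srDt9p'
Operation: count digit characters (0-9)
Scan: 'l', 'l', 'y', '7'(digit), 's', 'r', 'D', 't', '9'(digit), 'p'
Digits found: 2
Result: 2


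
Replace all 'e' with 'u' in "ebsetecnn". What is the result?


Input string: 'ebsetecnn'
Operation: replace 'e' with 'u'
Positions of 'e': 0, 3, 5
After replacement: ubsutucnn


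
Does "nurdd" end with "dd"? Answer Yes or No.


Input string: 'nurdd'
Suffix to check: 'dd'
Last 2 characters of input: 'dd'
Match: True
Result: Yes


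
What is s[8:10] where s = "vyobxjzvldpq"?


Input string: 'vyobxjzvldpq'
Operation: slice [8:10]
Extract characters: s[8]='l', s[9]='d'
Result: ld


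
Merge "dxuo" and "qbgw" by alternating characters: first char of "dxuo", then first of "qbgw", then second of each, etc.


String 1: 'dxuo'
String 2: 'qbgw'
Operation: alternate characters
Pairs: 'd'+'q', 'x'+'b', 'u'+'g', 'o'+'w'
Result: dqxbugow


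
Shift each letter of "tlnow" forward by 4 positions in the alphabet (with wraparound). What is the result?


Input: 'tlnow', shift = 4
Operation: for each letter, (position + 4) mod 26
Mapping: 't'(19+4=23)->'x', 'l'(11+4=15)->'p', 'n'(13+4=17)->'r', 'o'(14+4=18)->'s', 'w'(22+4=26, 26 mod 26=0)->'a'
Result: xprsa


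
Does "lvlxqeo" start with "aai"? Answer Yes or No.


Input string: 'lvlxqeo'
Prefix to check: 'aai'
First 3 characters of input: 'lvl'
Match: False
Result: No


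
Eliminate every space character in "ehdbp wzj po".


Input string: 'ehdbp wzj po'
Operation: remove all spaces
Words: 'ehdbp', 'wzj', 'po'
Join without spaces: ehdbpwzjpo


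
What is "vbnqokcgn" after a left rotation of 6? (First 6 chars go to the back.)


Input: 'vbnqokcgn', shift = 6
Operation: split at index 6 and swap parts
Front part s[0:6] = 'vbnqok'
Back part s[6:] = 'cgn'
Rotated = back + front = 'cgn' + 'vbnqok'
Result: cgnvbnqok


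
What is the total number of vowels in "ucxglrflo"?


Input string: 'ucxglrflo'
Operation: count vowels (a, e, i, o, u)
Scan: s[0]='u' (vowel), s[1]='c', s[2]='x', s[3]='g', s[4]='l', s[5]='r', s[6]='f', s[7]='l', s[8]='o' (vowel)
Vowels found: 2
Result: 2


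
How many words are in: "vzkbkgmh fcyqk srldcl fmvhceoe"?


Input string: 'vzkbkgmh fcyqk srldcl fmvhceoe'
Operation: split by spaces
Words found: 'vzkbkgmh', 'fcyqk', 'srldcl', 'fmvhceoe'
Word count: 4


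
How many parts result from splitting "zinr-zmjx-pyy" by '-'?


Input string: 'zinr-zmjx-pyy'
Delimiter: '-'
Split result: 'zinr', 'zmjx', 'pyy'
Number of parts: 3


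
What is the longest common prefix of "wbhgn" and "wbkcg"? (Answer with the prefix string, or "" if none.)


String 1: 'wbhgn'
String 2: 'wbkcg'
Compare position by position:
pos 0: 'w' vs 'w' match
pos 1: 'b' vs 'b' match
pos 2: 'h' vs 'k' differ -> stop
Longest common prefix: "wb" (length 2)


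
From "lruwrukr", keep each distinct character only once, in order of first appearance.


Input: 'lruwrukr'
Operation: keep first occurrence of each character
Scan: s[0]='l' new -> keep; s[1]='r' new -> keep; s[2]='u' new -> keep; s[3]='w' new -> keep; s[4]='r' seen -> skip; s[5]='u' seen -> skip; s[6]='k' new -> keep; s[7]='r' seen -> skip
Result: lruwk


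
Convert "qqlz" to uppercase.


Input string: 'qqlz'
Operation: convert each letter to uppercase
Mapping: 'q'->'Q', 'q'->'Q', 'l'->'L', 'z'->'Z'
Result: QQLZ


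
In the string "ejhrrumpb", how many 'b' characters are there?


Input string: 'ejhrrumpb'
Target character: 'b'
Scan each position: s[8]='b'
Matches found at indices: 8
Total: 1


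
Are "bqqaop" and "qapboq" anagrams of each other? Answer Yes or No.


String 1: 'bqqaop' -> sorted: 'abopqq'
String 2: 'qapboq' -> sorted: 'abopqq'
Compare sorted forms: 'abopqq' == 'abopqq'
Anagram: Yes


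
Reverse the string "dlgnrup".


Input string: 'dlgnrup'
Operation: reverse character order
Original order: 'd' -> 'l' -> 'g' -> 'n' -> 'r' -> 'u' -> 'p'
Reversed order: 'p' -> 'u' -> 'r' -> 'n' -> 'g' -> 'l' -> 'd'
Result: purngld


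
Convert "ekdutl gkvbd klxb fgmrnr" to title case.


Input string: 'ekdutl gkvbd klxb fgmrnr'
Operation: capitalize first letter of each word
Word transformations: 'ekdutl'->'Ekdutl', 'gkvbd'->'Gkvbd', 'klxb'->'Klxb', 'fgmrnr'->'Fgmrnr'
Result: Ekdutl Gkvbd Klxb Fgmrnr


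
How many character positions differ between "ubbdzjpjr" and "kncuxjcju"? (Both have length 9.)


String 1: 'ubbdzjpjr'
String 2: 'kncuxjcju'
Compare each position: pos 0: 'u'!='k', pos 1: 'b'!='n', pos 2: 'b'!='c', pos 3: 'd'!='u', pos 4: 'z'!='x', pos 5: 'j'=='j', pos 6: 'p'!='c', pos 7: 'j'=='j', pos 8: 'r'!='u'
Differing positions: 7
Hamming distance: 7


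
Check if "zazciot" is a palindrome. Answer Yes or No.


Input string: 'zazciot'
Reversed: 'toiczaz'
Compare pairs: s[0]='z' vs s[6]='t' (mismatch), s[1]='a' vs s[5]='o' (mismatch), s[2]='z' vs s[4]='i' (mismatch)
Palindrome: No


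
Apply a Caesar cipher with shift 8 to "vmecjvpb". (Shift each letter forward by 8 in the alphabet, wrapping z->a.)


Input: 'vmecjvpb', shift = 8
Operation: for each letter, (position + 8) mod 26
Mapping: 'v'(21+8=29, 29 mod 26=3)->'d', 'm'(12+8=20)->'u', 'e'(4+8=12)->'m', 'c'(2+8=10)->'k', 'j'(9+8=17)->'r', 'v'(21+8=29, 29 mod 26=3)->'d', 'p'(15+8=23)->'x', 'b'(1+8=9)->'j'
Result: dumkrdxj


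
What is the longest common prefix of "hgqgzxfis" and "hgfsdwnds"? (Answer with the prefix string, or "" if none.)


String 1: 'hgqgzxfis'
String 2: 'hgfsdwnds'
Compare position by position:
pos 0: 'h' vs 'h' match
pos 1: 'g' vs 'g' match
pos 2: 'q' vs 'f' differ -> stop
Longest common prefix: "hg" (length 2)


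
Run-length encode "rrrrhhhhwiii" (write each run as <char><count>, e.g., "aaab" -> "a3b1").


Input: 'rrrrhhhhwiii'
Operation: identify consecutive runs
Runs: 'rrrr' -> r4, 'hhhh' -> h4, 'w' -> w1, 'iii' -> i3
Encoded: r4h4w1i3


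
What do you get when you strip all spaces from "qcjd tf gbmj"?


Input string: 'qcjd tf gbmj'
Operation: remove all spaces
Words: 'qcjd', 'tf', 'gbmj'
Join without spaces: qcjdtfgbmj


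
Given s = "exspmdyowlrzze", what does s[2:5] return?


Input string: 'exspmdyowlrzze'
Operation: slice [2:5]
Extract characters: s[2]='s', s[3]='p', s[4]='m'
Result: spm


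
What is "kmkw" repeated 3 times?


Input string: 'kmkw'
Operation: repeat 3 times
Concatenation: 'kmkw' + 'kmkw' + 'kmkw'
Result: kmkwkmkwkmkw


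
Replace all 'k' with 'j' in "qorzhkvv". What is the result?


Input string: 'qorzhkvv'
Operation: replace 'k' with 'j'
Positions of 'k': 5
After replacement: qorzhjvv


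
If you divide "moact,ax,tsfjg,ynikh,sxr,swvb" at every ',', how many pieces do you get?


Input string: 'moact,ax,tsfjg,ynikh,sxr,swvb'
Delimiter: ','
Split result: 'moact', 'ax', 'tsfjg', 'ynikh', 'sxr', 'swvb'
Number of parts: 6


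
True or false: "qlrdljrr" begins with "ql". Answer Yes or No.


Input string: 'qlrdljrr'
Prefix to check: 'ql'
First 2 characters of input: 'ql'
Match: True
Result: Yes


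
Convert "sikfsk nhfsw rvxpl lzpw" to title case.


Input string: 'sikfsk nhfsw rvxpl lzpw'
Operation: capitalize first letter of each word
Word transformations: 'sikfsk'->'Sikfsk', 'nhfsw'->'Nhfsw', 'rvxpl'->'Rvxpl', 'lzpw'->'Lzpw'
Result: Sikfsk Nhfsw Rvxpl Lzpw


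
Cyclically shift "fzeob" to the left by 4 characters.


Input: 'fzeob', shift = 4
Operation: split at index 4 and swap parts
Front part s[0:4] = 'fzeo'
Back part s[4:] = 'b'
Rotated = back + front = 'b' + 'fzeo'
Result: bfzeo


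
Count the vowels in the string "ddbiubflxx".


Input string: 'ddbiubflxx'
Operation: count vowels (a, e, i, o, u)
Scan: s[0]='d', s[1]='d', s[2]='b', s[3]='i' (vowel), s[4]='u' (vowel), s[5]='b', s[6]='f', s[7]='l', s[8]='x', s[9]='x'
Vowels found: 2
Result: 2


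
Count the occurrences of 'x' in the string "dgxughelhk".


Input string: 'dgxughelhk'
Target character: 'x'
Scan each position: s[2]='x'
Matches found at indices: 2
Total: 1


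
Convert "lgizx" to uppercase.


Input string: 'lgizx'
Operation: convert each letter to uppercase
Mapping: 'l'->'L', 'g'->'G', 'i'->'I', 'z'->'Z', 'x'->'X'
Result: LGIZX


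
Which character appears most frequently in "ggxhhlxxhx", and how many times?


Input: 'ggxhhlxxhx'
Operation: tally each character
Counts: 'g':2, 'h':3, 'l':1, 'x':4
Maximum: 'x' appears 4 times


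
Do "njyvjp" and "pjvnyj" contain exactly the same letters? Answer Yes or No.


String 1: 'njyvjp' -> sorted: 'jjnpvy'
String 2: 'pjvnyj' -> sorted: 'jjnpvy'
Compare sorted forms: 'jjnpvy' == 'jjnpvy'
Anagram: Yes


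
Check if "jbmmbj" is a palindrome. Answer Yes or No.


Input string: 'jbmmbj'
Reversed: 'jbmmbj'
Compare pairs: s[0]='j' vs s[5]='j' (match), s[1]='b' vs s[4]='b' (match), s[2]='m' vs s[3]='m' (match)
Palindrome: Yes


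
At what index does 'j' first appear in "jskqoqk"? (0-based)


Input string: 'jskqoqk'
Target: 'j'
Scanning left to right: s[0]='j'
First match at index: 0


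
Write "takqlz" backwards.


Input string: 'takqlz'
Operation: reverse character order
Original order: 't' -> 'a' -> 'k' -> 'q' -> 'l' -> 'z'
Reversed order: 'z' -> 'l' -> 'q' -> 'k' -> 'a' -> 't'
Result: zlqkat


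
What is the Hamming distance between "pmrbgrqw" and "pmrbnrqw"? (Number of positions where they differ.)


String 1: 'pmrbgrqw'
String 2: 'pmrbnrqw'
Compare each position: pos 0: 'p'=='p', pos 1: 'm'=='m', pos 2: 'r'=='r', pos 3: 'b'=='b', pos 4: 'g'!='n', pos 5: 'r'=='r', pos 6: 'q'=='q', pos 7: 'w'=='w'
Differing positions: 1
Hamming distance: 1


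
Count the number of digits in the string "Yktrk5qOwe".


Input string: 'Yktrk5qOwe'
Operation: count digit characters (0-9)
Scan: 'Y', 'k', 't', 'r', 'k', '5'(digit), 'q', 'O', 'w', 'e'
Digits found: 1
Result: 1


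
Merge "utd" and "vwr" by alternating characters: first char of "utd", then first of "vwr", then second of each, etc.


String 1: 'utd'
String 2: 'vwr'
Operation: alternate characters
Pairs: 'u'+'v', 't'+'w', 'd'+'r'
Result: uvtwdr


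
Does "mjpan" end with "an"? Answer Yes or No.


Input string: 'mjpan'
Suffix to check: 'an'
Last 2 characters of input: 'an'
Match: True
Result: Yes


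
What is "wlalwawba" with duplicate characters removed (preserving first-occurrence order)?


Input: 'wlalwawba'
Operation: keep first occurrence of each character
Scan: s[0]='w' new -> keep; s[1]='l' new -> keep; s[2]='a' new -> keep; s[3]='l' seen -> skip; s[4]='w' seen -> skip; s[5]='a' seen -> skip; s[6]='w' seen -> skip; s[7]='b' new -> keep; s[8]='a' seen -> skip
Result: wlab


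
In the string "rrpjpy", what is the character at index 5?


Input string: 'rrpjpy'
Operation: get character at index 5
Index mapping: s[0]='r', s[1]='r', s[2]='p', s[3]='j', s[4]='p', s[5]='y'
Result: 'y'


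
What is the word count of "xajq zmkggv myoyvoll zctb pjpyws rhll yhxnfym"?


Input string: 'xajq zmkggv myoyvoll zctb pjpyws rhll yhxnfym'
Operation: split by spaces
Words found: 'xajq', 'zmkggv', 'myoyvoll', 'zctb', 'pjpyws', 'rhll', 'yhxnfym'
Word count: 7


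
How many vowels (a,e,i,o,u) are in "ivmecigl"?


Input string: 'ivmecigl'
Operation: count vowels (a, e, i, o, u)
Scan: s[0]='i' (vowel), s[1]='v', s[2]='m', s[3]='e' (vowel), s[4]='c', s[5]='i' (vowel), s[6]='g', s[7]='l'
Vowels found: 3
Result: 3


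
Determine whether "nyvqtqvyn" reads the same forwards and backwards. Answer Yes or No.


Input string: 'nyvqtqvyn'
Reversed: 'nyvqtqvyn'
Compare pairs: s[0]='n' vs s[8]='n' (match), s[1]='y' vs s[7]='y' (match), s[2]='v' vs s[6]='v' (match), s[3]='q' vs s[5]='q' (match)
Palindrome: Yes


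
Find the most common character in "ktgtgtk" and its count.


Input: 'ktgtgtk'
Operation: tally each character
Counts: 'g':2, 'k':2, 't':3
Maximum: 't' appears 3 times


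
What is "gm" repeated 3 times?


Input string: 'gm'
Operation: repeat 3 times
Concatenation: 'gm' + 'gm' + 'gm'
Result: gmgmgm


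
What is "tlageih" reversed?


Input string: 'tlageih'
Operation: reverse character order
Original order: 't' -> 'l' -> 'a' -> 'g' -> 'e' -> 'i' -> 'h'
Reversed order: 'h' -> 'i' -> 'e' -> 'g' -> 'a' -> 'l' -> 't'
Result: hiegalt


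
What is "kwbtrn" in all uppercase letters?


Input string: 'kwbtrn'
Operation: convert each letter to uppercase
Mapping: 'k'->'K', 'w'->'W', 'b'->'B', 't'->'T', 'r'->'R', 'n'->'N'
Result: KWBTRN


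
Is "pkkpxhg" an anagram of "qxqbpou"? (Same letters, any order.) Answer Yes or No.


String 1: 'qxqbpou' -> sorted: 'bopqqux'
String 2: 'pkkpxhg' -> sorted: 'ghkkppx'
Compare sorted forms: 'bopqqux' != 'ghkkppx'
Anagram: No


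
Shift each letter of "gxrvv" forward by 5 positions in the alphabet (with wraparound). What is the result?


Input: 'gxrvv', shift = 5
Operation: for each letter, (position + 5) mod 26
Mapping: 'g'(6+5=11)->'l', 'x'(23+5=28, 28 mod 26=2)->'c', 'r'(17+5=22)->'w', 'v'(21+5=26, 26 mod 26=0)->'a', 'v'(21+5=26, 26 mod 26=0)->'a'
Result: lcwaa


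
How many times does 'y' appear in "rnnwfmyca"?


Input string: 'rnnwfmyca'
Target character: 'y'
Scan each position: s[6]='y'
Matches found at indices: 6
Total: 1


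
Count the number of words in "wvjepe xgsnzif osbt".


Input string: 'wvjepe xgsnzif osbt'
Operation: split by spaces
Words found: 'wvjepe', 'xgsnzif', 'osbt'
Word count: 3


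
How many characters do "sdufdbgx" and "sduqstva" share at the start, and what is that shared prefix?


String 1: 'sdufdbgx'
String 2: 'sduqstva'
Compare position by position:
pos 0: 's' vs 's' match
pos 1: 'd' vs 'd' match
pos 2: 'u' vs 'u' match
pos 3: 'f' vs 'q' differ -> stop
Longest common prefix: "sdu" (length 3)


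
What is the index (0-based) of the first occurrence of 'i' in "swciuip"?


Input string: 'swciuip'
Target: 'i'
Scanning left to right: s[0]='s', s[1]='w', s[2]='c', s[3]='i'
First match at index: 3


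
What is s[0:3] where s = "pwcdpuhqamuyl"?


Input string: 'pwcdpuhqamuyl'
Operation: slice [0:3]
Extract characters: s[0]='p', s[1]='w', s[2]='c'
Result: pwc


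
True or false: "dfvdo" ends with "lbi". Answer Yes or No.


Input string: 'dfvdo'
Suffix to check: 'lbi'
Last 3 characters of input: 'vdo'
Match: False
Result: No


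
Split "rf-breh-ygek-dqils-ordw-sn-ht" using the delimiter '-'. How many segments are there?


Input string: 'rf-breh-ygek-dqils-ordw-sn-ht'
Delimiter: '-'
Split result: 'rf', 'breh', 'ygek', 'dqils', 'ordw', 'sn', 'ht'
Number of parts: 7


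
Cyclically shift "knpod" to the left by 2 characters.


Input: 'knpod', shift = 2
Operation: split at index 2 and swap parts
Front part s[0:2] = 'kn'
Back part s[2:] = 'pod'
Rotated = back + front = 'pod' + 'kn'
Result: podkn


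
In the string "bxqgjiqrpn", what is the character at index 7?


Input string: 'bxqgjiqrpn'
Operation: get character at index 7
Index mapping: s[0]='b', s[1]='x', s[2]='q', s[3]='g', s[4]='j', s[5]='i', s[6]='q', s[7]='r'
Result: 'r'


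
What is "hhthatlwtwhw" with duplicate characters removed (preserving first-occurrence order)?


Input: 'hhthatlwtwhw'
Operation: keep first occurrence of each character
Scan: s[0]='h' new -> keep; s[1]='h' seen -> skip; s[2]='t' new -> keep; s[3]='h' seen -> skip; s[4]='a' new -> keep; s[5]='t' seen -> skip; s[6]='l' new -> keep; s[7]='w' new -> keep; s[8]='t' seen -> skip; s[9]='w' seen -> skip; s[10]='h' seen -> skip; s[11]='w' seen -> skip
Result: htalw


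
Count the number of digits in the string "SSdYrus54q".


Input string: 'SSdYrus54q'
Operation: count digit characters (0-9)
Scan: 'S', 'S', 'd', 'Y', 'r', 'u', 's', '5'(digit), '4'(digit), 'q'
Digits found: 2
Result: 2


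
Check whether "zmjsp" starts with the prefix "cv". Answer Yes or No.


Input string: 'zmjsp'
Prefix to check: 'cv'
First 2 characters of input: 'zm'
Match: False
Result: No


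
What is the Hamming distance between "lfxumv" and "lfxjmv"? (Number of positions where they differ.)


String 1: 'lfxumv'
String 2: 'lfxjmv'
Compare each position: pos 0: 'l'=='l', pos 1: 'f'=='f', pos 2: 'x'=='x', pos 3: 'u'!='j', pos 4: 'm'=='m', pos 5: 'v'=='v'
Differing positions: 1
Hamming distance: 1
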